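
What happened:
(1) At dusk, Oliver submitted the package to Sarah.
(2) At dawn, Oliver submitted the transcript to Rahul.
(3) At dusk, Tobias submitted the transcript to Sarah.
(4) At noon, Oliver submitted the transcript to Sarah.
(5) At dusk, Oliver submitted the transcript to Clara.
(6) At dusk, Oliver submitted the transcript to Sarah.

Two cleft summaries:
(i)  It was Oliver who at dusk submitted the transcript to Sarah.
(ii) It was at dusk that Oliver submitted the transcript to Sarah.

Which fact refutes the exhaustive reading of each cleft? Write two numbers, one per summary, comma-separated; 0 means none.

3, 4

(i): focus "Oliver". Looking for thing = the transcript, recipient = Sarah, setting = at dusk with some other agent — fact (3) has Tobias there. Refuted.
(ii): focus "at dusk". Looking for agent = Oliver, thing = the transcript, recipient = Sarah with some other setting — fact (4) has at noon there. Refuted.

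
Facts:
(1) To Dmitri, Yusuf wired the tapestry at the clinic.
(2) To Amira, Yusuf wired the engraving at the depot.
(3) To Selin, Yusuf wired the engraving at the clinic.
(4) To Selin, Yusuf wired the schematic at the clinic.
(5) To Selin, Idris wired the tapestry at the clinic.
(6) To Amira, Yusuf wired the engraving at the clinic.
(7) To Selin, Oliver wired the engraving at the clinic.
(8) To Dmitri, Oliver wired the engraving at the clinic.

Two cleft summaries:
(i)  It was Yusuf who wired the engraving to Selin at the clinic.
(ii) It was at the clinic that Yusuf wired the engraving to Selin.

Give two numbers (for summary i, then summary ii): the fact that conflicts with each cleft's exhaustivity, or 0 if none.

7, 0

Summary (i) focuses "Yusuf" (the agent); background same thing, recipient, setting (the engraving / Selin / at the clinic). Fact (7) matches that background with agent = Oliver — refutes (i).
Summary (ii) focuses "at the clinic" (the setting); background same agent, thing, recipient (Yusuf / the engraving / Selin). No fact matches that background with a different setting, so 0.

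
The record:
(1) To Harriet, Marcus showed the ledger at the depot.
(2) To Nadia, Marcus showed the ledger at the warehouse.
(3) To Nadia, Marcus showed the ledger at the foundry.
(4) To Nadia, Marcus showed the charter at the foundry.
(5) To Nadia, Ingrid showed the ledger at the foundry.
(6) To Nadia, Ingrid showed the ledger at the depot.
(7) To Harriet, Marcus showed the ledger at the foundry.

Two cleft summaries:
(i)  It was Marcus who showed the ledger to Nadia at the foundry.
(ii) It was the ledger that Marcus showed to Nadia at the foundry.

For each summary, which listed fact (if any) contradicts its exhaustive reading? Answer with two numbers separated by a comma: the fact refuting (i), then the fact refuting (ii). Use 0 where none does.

5, 4

(i): focus "Marcus". Looking for same thing, recipient, setting (the ledger / Nadia / at the foundry) with some other agent — fact (5) has Ingrid there. Refuted.
(ii): focus "the ledger". Looking for same agent, recipient, setting (Marcus / Nadia / at the foundry) with some other thing — fact (4) has the charter there. Refuted.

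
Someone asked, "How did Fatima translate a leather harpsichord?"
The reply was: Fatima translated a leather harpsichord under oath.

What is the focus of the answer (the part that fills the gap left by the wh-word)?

The wh-word "how" asks about the manner.
In the answer, "Fatima" and "a leather harpsichord" are given — repeated from the question.
The constituent filling the manner gap is "under oath"; that is the focus and would carry nuclear stress.

under oath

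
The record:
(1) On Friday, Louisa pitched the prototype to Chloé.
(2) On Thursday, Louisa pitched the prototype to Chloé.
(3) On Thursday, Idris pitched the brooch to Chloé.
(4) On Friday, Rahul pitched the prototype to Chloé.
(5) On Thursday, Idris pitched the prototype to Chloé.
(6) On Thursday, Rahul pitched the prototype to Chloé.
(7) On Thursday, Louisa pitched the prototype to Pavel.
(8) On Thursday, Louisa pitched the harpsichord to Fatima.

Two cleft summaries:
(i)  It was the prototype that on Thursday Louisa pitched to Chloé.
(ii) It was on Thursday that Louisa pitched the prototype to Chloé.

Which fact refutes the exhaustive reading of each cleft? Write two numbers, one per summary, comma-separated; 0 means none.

0, 1

(i): focus "the prototype". No fact shares agent = Louisa, recipient = Chloé, setting = on Thursday with a different thing. 0.
(ii): focus "on Thursday". Looking for agent = Louisa, thing = the prototype, recipient = Chloé with some other setting — fact (1) has on Friday there. Refuted.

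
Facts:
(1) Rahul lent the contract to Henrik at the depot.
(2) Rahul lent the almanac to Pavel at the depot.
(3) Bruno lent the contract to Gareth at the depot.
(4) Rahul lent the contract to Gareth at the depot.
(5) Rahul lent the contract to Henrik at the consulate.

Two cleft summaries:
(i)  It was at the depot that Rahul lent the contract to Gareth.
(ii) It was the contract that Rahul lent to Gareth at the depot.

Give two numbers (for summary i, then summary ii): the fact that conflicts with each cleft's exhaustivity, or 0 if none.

(i): focus "at the depot". No fact shares Rahul as agent and the contract as thing and Gareth as recipient with a different setting. 0.
(ii): focus "the contract". No fact shares Rahul as agent and Gareth as recipient and at the depot as setting with a different thing. 0.

0, 0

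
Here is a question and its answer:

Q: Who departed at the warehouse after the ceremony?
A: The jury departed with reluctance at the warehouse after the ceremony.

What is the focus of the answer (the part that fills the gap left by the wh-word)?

The wh-word "who" asks about the subject (agent).
In the answer, "after the ceremony" and "at the warehouse" are given — repeated from the question.
"with reluctance" is also new, but it specifies the manner, which is not what the question asks about — so it is not the focus.
The constituent filling the subject (agent) gap is "the jury"; that is the focus.

the jury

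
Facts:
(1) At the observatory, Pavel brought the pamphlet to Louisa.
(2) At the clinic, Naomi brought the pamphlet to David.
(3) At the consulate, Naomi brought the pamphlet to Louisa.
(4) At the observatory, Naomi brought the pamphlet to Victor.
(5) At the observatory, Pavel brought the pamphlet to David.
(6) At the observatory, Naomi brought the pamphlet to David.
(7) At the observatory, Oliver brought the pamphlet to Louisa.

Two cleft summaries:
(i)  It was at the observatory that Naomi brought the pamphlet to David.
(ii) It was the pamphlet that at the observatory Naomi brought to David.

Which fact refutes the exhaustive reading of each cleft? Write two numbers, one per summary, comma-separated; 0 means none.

2, 0

(i): focus "at the observatory". Looking for same agent, thing, recipient (Naomi / the pamphlet / David) with some other setting — fact (2) has at the clinic there. Refuted.
(ii): focus "the pamphlet". No fact shares same agent, recipient, setting (Naomi / David / at the observatory) with a different thing. 0.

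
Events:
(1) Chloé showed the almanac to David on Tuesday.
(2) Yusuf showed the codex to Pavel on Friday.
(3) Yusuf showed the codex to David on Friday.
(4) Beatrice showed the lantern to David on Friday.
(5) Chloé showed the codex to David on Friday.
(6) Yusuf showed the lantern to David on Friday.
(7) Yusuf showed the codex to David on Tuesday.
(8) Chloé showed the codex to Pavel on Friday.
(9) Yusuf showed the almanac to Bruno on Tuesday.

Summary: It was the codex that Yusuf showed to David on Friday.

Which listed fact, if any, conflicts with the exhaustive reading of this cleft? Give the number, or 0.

6

The cleft puts "the codex" in focus and presupposes the open proposition with agent = Yusuf, recipient = David, setting = on Friday.
The exhaustive reading says no other thing fits that background.
Fact (6) shares the background but with thing = the lantern; exhaustivity is violated.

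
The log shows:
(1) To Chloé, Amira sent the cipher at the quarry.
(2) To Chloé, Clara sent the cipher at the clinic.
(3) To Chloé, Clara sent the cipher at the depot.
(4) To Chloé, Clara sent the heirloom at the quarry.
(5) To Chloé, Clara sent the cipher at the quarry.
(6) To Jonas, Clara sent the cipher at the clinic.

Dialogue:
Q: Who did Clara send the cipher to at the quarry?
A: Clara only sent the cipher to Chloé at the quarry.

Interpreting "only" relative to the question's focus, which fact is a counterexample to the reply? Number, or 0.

0

The question "Who did ... to ...?" targets the recipient, so in the reply the focus falls on "Chloé".
"Only" then excludes alternative recipients while the background — agent = Clara, thing = the cipher, setting = at the quarry — is held fixed.
No fact keeps agent = Clara, thing = the cipher, setting = at the quarry while changing the recipient; every other fact differs on something backgrounded. The reply stands.
(Fact (2) would refute a reading with focus on the setting — but that is not what the question asks.)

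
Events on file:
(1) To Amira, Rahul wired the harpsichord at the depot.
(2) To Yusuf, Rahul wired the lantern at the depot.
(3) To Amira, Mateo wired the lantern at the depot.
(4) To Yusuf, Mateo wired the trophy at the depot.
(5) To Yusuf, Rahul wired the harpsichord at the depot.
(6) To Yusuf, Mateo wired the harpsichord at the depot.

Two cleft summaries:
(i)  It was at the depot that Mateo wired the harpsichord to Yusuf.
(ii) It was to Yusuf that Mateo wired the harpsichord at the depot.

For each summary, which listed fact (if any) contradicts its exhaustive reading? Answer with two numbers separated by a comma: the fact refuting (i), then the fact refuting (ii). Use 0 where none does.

0, 0

Summary (i) focuses "at the depot" (the setting); background Mateo as agent and the harpsichord as thing and Yusuf as recipient. No fact matches that background with a different setting, so 0.
Summary (ii) focuses "Yusuf" (the recipient); background Mateo as agent and the harpsichord as thing and at the depot as setting. No fact matches that background with a different recipient, so 0.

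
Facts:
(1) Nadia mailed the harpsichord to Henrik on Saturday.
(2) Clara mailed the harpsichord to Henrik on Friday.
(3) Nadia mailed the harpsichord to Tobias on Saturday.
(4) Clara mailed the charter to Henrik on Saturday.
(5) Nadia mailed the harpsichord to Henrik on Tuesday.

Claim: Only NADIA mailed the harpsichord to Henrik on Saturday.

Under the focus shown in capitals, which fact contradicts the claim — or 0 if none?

0

The capitals mark "Nadia" as focus. So "only" rules out other agents, with the rest (the harpsichord as thing and Henrik as recipient and on Saturday as setting) as background.
Every other fact changes something in the background, not just the agent. Nothing refutes the claim.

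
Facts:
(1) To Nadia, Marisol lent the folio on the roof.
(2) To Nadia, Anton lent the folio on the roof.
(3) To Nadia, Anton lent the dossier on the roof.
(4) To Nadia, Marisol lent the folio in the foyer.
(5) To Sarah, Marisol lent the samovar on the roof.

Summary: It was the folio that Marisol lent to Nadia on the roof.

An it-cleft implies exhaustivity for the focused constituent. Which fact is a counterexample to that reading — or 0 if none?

The cleft puts "the folio" in focus and presupposes the open proposition with same agent, recipient, setting (Marisol / Nadia / on the roof).
The exhaustive reading says no other thing fits that background.
Every other fact differs from the presupposition on some backgrounded slot, so none challenges the exhaustivity.

0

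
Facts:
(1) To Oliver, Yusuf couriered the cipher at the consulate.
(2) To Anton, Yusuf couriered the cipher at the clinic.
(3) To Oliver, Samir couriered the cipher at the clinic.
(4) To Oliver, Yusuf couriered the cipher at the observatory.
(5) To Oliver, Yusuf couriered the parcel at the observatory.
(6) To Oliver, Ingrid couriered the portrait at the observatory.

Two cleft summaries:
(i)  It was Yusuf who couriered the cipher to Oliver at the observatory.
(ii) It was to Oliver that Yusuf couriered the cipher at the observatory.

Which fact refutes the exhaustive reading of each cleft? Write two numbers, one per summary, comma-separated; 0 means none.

(i): focus "Yusuf". No fact shares thing = the cipher, recipient = Oliver, setting = at the observatory with a different agent. 0.
(ii): focus "Oliver". No fact shares agent = Yusuf, thing = the cipher, setting = at the observatory with a different recipient. 0.

0, 0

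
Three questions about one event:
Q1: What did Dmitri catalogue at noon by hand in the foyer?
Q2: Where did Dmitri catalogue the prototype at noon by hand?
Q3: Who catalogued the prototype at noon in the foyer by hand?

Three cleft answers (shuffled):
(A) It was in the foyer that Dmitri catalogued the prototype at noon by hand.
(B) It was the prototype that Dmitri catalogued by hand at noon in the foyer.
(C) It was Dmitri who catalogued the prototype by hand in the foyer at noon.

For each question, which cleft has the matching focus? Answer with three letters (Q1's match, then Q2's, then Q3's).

Q1 asks about the direct object; cleft (B) focuses "the prototype", which is the direct object — so Q1 → B.
Q2 asks about the location; cleft (A) focuses "in the foyer", which is the location — so Q2 → A.
Q3 asks about the subject (agent); cleft (C) focuses "Dmitri", which is the subject (agent) — so Q3 → C.
Mapping: Q1→B, Q2→A, Q3→C.

BAC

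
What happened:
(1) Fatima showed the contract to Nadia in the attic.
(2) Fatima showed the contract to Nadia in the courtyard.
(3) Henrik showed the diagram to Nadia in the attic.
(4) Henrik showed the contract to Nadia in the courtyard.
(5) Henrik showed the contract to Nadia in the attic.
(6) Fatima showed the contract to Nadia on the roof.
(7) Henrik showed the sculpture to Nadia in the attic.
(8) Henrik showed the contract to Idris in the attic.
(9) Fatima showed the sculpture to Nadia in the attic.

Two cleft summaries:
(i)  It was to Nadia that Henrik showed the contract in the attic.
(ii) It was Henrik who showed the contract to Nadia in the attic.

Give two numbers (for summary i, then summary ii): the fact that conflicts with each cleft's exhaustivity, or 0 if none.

Summary (i) focuses "Nadia" (the recipient); background agent = Henrik, thing = the contract, setting = in the attic. Fact (8) matches that background with recipient = Idris — refutes (i).
Summary (ii) focuses "Henrik" (the agent); background thing = the contract, recipient = Nadia, setting = in the attic. Fact (1) matches that background with agent = Fatima — refutes (ii).

8, 1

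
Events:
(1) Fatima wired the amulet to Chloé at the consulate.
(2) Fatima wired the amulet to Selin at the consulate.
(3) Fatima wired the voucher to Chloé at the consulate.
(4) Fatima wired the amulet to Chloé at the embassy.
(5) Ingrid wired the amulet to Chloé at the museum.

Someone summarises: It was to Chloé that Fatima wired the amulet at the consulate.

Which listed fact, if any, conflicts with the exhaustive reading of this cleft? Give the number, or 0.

The cleft puts "Chloé" in focus and presupposes the open proposition with Fatima as agent and the amulet as thing and at the consulate as setting.
The exhaustive reading says no other recipient fits that background.
Fact (2) shares the background but with recipient = Selin; exhaustivity is violated.

2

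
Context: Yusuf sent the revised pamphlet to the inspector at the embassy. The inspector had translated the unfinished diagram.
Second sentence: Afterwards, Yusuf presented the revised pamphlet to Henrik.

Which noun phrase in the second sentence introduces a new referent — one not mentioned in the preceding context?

"Yusuf" and "the revised pamphlet" in the second sentence are given — already mentioned in the context.
"Henrik" has no antecedent in the context; it is discourse-new.

Henrik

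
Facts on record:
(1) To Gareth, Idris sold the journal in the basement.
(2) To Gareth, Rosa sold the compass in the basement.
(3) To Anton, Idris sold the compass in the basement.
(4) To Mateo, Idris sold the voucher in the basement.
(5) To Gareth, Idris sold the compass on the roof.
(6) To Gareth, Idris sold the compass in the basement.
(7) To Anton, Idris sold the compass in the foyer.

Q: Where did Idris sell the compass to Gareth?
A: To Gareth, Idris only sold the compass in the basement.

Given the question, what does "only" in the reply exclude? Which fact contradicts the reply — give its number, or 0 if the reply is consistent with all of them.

5

Answering "Where did ...?" puts focus on the setting — here, "in the basement".
So "only" ranges over settings; the rest (agent = Idris, thing = the compass, recipient = Gareth) is presupposed.
Fact (5) shares the background with a different setting (on the roof) — counterexample.
(Fact (3) would refute a reading with focus on the recipient — but that is not what the question asks.)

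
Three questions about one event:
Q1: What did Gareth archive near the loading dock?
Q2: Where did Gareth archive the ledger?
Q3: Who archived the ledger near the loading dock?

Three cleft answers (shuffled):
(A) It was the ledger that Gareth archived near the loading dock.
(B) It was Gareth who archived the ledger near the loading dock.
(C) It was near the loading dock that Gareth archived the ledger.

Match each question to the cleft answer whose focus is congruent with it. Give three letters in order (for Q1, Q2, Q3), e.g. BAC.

Q1 asks about the direct object; cleft (A) focuses "the ledger", which is the direct object — so Q1 → A.
Q2 asks about the location; cleft (C) focuses "near the loading dock", which is the location — so Q2 → C.
Q3 asks about the subject (agent); cleft (B) focuses "Gareth", which is the subject (agent) — so Q3 → B.
Mapping: Q1→A, Q2→C, Q3→B.

ACB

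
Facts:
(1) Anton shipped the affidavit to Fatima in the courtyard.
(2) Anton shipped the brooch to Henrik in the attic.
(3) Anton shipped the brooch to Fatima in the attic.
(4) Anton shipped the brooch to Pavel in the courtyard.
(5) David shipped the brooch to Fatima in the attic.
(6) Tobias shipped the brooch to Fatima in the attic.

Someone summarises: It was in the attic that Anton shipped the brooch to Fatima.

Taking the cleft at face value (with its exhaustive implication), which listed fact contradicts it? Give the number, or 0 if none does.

The cleft puts "in the attic" in focus and presupposes the open proposition with agent = Anton, thing = the brooch, recipient = Fatima.
Exhaustivity: in the attic is the only setting satisfying that background.
No listed fact matches the background with a different setting. Exhaustivity holds.

0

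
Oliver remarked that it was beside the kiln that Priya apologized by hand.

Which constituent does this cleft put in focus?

In an it-cleft "It was X that/who ...", the clefted constituent X is the focus; the that/who-clause expresses the presupposed open proposition.
Here the focus is "beside the kiln". The backgrounded (presupposed) material includes "Priya" and "by hand".

beside the kiln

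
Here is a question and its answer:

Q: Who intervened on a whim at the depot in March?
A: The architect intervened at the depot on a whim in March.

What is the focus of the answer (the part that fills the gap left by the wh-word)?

The wh-word "who" asks about the subject (agent).
In the answer, "on a whim", "at the depot" and "in March" are given — repeated from the question.
The constituent filling the subject (agent) gap is "the architect"; that is the focus and would carry nuclear stress.

the architect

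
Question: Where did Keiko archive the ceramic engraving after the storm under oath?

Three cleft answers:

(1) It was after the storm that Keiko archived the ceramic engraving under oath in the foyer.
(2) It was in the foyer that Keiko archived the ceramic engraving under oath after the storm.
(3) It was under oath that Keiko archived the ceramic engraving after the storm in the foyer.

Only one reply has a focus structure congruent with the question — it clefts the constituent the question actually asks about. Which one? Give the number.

2

The question word "where" targets the location.
Option (1) clefts "after the storm" — the time, not what was asked.
Option (2) clefts "in the foyer" — that matches what the question asks about.
Option (3) clefts "under oath" — the manner, not what was asked.
So the congruent reply is (2).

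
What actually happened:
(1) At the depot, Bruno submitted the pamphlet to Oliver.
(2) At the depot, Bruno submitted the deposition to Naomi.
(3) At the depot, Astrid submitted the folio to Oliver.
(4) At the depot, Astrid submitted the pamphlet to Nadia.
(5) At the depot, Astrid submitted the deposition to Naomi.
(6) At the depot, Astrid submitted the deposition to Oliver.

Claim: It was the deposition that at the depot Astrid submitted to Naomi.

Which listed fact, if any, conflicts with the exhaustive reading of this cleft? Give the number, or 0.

0

Focus of the cleft: "the deposition" (the thing). Presupposed background: agent = Astrid, recipient = Naomi, setting = at the depot.
The exhaustive reading says no other thing fits that background.
No listed fact matches the background with a different thing. Exhaustivity holds.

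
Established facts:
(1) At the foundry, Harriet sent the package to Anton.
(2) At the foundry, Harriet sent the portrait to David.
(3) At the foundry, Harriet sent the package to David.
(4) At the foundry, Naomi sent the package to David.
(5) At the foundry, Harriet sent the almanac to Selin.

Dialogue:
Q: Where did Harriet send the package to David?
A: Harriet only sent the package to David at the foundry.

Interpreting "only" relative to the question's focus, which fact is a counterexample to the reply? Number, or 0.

Answering "Where did ...?" puts focus on the setting — here, "at the foundry".
So "only" ranges over settings; the rest (same agent, thing, recipient (Harriet / the package / David)) is presupposed.
No fact keeps same agent, thing, recipient (Harriet / the package / David) while changing the setting; every other fact differs on something backgrounded. The reply stands.
(Fact (2) would refute a reading with focus on the thing — but that is not what the question asks.)

0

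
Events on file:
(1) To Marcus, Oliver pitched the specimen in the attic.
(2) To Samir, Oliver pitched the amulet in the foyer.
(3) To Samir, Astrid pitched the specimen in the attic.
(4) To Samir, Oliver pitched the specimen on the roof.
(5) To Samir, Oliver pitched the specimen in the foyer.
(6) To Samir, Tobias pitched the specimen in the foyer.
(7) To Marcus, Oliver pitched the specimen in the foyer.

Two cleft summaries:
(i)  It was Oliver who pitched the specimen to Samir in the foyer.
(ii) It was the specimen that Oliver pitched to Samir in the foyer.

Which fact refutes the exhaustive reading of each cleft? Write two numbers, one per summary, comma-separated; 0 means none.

Summary (i) focuses "Oliver" (the agent); background the specimen as thing and Samir as recipient and in the foyer as setting. Fact (6) matches that background with agent = Tobias — refutes (i).
Summary (ii) focuses "the specimen" (the thing); background Oliver as agent and Samir as recipient and in the foyer as setting. Fact (2) matches that background with thing = the amulet — refutes (ii).

6, 2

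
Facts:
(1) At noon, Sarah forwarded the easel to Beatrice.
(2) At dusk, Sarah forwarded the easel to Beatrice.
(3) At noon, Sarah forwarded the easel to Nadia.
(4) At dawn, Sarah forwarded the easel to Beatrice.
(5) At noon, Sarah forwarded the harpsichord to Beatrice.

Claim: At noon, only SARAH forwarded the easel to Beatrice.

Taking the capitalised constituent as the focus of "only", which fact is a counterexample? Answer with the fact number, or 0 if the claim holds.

0

The capitals mark "Sarah" as focus. So "only" rules out other agents, with the rest (same thing, recipient, setting (the easel / Beatrice / at noon)) as background.
Every other fact changes something in the background, not just the agent. Nothing refutes the claim.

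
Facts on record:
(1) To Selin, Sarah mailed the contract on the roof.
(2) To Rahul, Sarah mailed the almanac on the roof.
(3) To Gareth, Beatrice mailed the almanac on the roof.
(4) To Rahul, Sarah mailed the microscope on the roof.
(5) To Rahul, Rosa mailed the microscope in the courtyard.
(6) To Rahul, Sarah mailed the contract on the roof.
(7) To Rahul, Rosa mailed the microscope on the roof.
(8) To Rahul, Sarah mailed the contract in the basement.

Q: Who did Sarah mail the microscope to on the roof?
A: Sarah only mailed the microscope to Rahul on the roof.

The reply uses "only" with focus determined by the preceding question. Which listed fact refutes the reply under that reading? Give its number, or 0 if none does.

The question "Who did ... to ...?" targets the recipient, so in the reply the focus falls on "Rahul".
"Only" then excludes alternative recipients while the background — Sarah as agent and the microscope as thing and on the roof as setting — is held fixed.
No listed fact shares that background with another recipient. Nothing contradicts the reply.
(Fact (2) would refute a reading with focus on the thing — but that is not what the question asks.)

0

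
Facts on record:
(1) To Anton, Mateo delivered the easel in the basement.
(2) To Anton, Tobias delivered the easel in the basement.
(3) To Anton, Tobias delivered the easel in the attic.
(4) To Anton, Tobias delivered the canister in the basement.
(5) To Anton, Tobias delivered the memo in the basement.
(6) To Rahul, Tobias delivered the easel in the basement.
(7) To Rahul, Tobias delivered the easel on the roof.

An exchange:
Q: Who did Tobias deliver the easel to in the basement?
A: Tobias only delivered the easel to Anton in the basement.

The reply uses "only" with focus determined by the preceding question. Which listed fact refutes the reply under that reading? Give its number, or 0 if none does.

6

The question "Who did ... to ...?" targets the recipient, so in the reply the focus falls on "Anton".
So "only" ranges over recipients; the rest (Tobias as agent and the easel as thing and in the basement as setting) is presupposed.
Fact (6) shares the background with a different recipient (Rahul) — counterexample.
(Fact (4) would refute a reading with focus on the thing — but that is not what the question asks.)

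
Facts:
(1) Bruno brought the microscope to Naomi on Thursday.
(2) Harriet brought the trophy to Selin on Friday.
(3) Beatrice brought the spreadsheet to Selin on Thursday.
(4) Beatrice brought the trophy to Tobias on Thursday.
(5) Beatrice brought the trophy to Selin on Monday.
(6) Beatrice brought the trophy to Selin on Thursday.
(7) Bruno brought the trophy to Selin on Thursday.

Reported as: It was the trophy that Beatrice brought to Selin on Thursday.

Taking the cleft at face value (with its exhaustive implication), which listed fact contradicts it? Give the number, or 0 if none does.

3

The cleft puts "the trophy" in focus and presupposes the open proposition with Beatrice as agent and Selin as recipient and on Thursday as setting.
Exhaustivity: the trophy is the only thing satisfying that background.
But fact (3) also has Beatrice as agent and Selin as recipient and on Thursday as setting, with thing = the spreadsheet — so the exhaustive reading fails.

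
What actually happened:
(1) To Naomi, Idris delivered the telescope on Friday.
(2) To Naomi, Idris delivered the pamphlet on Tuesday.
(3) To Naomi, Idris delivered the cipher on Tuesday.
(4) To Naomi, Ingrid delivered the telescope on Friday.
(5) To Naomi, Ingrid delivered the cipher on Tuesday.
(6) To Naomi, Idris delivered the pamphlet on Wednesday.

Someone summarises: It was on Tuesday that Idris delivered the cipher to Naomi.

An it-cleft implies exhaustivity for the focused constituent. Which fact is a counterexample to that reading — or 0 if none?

0

Focus of the cleft: "on Tuesday" (the setting). Presupposed background: agent = Idris, thing = the cipher, recipient = Naomi.
The exhaustive reading says no other setting fits that background.
No listed fact matches the background with a different setting. Exhaustivity holds.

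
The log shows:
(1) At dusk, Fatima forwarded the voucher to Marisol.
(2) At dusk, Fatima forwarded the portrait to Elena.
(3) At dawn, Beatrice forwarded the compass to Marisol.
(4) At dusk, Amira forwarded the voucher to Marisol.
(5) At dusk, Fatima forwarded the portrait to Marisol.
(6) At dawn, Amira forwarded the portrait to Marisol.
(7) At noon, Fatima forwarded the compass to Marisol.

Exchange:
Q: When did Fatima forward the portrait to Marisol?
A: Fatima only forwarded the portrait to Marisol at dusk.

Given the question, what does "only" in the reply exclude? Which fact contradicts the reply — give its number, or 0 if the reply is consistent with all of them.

0

The question "When did ...?" targets the setting, so in the reply the focus falls on "at dusk".
"Only" then excludes alternative settings while the background — same agent, thing, recipient (Fatima / the portrait / Marisol) — is held fixed.
No fact keeps same agent, thing, recipient (Fatima / the portrait / Marisol) while changing the setting; every other fact differs on something backgrounded. The reply stands.
(Fact (1) would refute a reading with focus on the thing — but that is not what the question asks.)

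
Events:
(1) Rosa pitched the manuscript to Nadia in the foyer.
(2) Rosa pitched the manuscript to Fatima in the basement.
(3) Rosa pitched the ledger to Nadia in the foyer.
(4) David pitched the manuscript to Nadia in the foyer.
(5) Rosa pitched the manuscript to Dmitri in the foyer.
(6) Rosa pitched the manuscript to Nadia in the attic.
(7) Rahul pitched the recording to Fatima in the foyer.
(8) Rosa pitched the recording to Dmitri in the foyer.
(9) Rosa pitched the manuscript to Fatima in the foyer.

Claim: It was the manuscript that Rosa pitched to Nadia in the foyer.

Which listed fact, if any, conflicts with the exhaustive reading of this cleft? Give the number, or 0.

3

Focus of the cleft: "the manuscript" (the thing). Presupposed background: same agent, recipient, setting (Rosa / Nadia / in the foyer).
The exhaustive reading says no other thing fits that background.
But fact (3) also has same agent, recipient, setting (Rosa / Nadia / in the foyer), with thing = the ledger — so the exhaustive reading fails.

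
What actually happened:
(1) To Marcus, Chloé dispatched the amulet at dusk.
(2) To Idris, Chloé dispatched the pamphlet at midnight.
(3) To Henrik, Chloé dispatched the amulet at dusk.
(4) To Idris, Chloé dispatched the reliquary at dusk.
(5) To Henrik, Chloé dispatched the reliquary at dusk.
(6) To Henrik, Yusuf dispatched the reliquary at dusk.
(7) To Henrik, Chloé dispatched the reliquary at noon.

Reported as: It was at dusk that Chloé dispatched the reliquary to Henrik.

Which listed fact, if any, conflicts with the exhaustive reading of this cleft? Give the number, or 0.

The cleft puts "at dusk" in focus and presupposes the open proposition with Chloé as agent and the reliquary as thing and Henrik as recipient.
Exhaustivity: at dusk is the only setting satisfying that background.
But fact (7) also has Chloé as agent and the reliquary as thing and Henrik as recipient, with setting = at noon — so the exhaustive reading fails.

7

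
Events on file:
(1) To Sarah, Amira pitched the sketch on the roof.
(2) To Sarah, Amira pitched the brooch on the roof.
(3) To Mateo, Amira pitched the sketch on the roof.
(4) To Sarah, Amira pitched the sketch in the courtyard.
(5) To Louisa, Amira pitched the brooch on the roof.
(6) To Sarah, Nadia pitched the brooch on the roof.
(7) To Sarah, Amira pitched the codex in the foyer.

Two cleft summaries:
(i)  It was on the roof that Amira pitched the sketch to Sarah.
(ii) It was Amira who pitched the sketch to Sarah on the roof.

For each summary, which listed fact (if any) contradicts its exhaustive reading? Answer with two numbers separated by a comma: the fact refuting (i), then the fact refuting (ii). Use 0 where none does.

(i): focus "on the roof". Looking for same agent, thing, recipient (Amira / the sketch / Sarah) with some other setting — fact (4) has in the courtyard there. Refuted.
(ii): focus "Amira". No fact shares same thing, recipient, setting (the sketch / Sarah / on the roof) with a different agent. 0.

4, 0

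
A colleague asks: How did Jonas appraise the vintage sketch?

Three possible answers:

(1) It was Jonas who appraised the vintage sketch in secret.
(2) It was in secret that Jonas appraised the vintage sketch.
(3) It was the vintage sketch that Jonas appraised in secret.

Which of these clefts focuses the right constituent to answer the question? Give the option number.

The question word "how" targets the manner.
Option (1) clefts "Jonas" — the subject (agent), not what was asked.
Option (2) clefts "in secret" — that matches what the question asks about.
Option (3) clefts "the vintage sketch" — the direct object, not what was asked.
So the congruent reply is (2).

2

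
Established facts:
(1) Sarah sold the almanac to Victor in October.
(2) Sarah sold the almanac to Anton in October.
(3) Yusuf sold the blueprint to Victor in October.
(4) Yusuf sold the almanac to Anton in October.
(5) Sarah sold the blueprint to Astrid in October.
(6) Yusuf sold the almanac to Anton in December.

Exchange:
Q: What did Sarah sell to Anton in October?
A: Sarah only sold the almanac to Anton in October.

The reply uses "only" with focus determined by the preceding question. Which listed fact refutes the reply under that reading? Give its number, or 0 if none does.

The question "What did ...?" targets the thing, so in the reply the focus falls on "the almanac".
So "only" ranges over things; the rest (Sarah as agent and Anton as recipient and in October as setting) is presupposed.
No listed fact shares that background with another thing. Nothing contradicts the reply.
(Fact (1) would refute a reading with focus on the recipient — but that is not what the question asks.)

0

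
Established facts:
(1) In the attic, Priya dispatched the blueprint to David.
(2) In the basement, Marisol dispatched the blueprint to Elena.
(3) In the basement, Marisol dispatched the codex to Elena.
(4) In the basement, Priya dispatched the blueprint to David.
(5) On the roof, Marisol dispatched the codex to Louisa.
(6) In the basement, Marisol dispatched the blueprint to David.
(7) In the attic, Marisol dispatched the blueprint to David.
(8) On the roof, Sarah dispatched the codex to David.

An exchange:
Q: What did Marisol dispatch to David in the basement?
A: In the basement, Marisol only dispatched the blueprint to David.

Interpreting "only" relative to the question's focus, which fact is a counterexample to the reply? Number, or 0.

Answering "What did ...?" puts focus on the thing — here, "the blueprint".
So "only" ranges over things; the rest (Marisol as agent and David as recipient and in the basement as setting) is presupposed.
No listed fact shares that background with another thing. Nothing contradicts the reply.
(Fact (7) would refute a reading with focus on the setting — but that is not what the question asks.)

0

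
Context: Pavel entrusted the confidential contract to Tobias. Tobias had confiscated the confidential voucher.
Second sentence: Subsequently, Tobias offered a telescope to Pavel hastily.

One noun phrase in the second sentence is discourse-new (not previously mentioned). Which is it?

a telescope

"Tobias" and "Pavel" in the second sentence are given — already mentioned in the context.
"a telescope" has no antecedent in the context; it is discourse-new (the indefinite article also signals a new referent).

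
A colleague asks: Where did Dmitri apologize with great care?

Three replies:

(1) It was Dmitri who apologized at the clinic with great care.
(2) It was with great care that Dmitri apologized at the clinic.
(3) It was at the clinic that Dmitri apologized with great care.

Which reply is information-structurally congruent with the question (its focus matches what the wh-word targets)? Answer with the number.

The question word "where" targets the location.
Option (1) clefts "Dmitri" — the subject (agent), not what was asked.
Option (2) clefts "with great care" — the manner, not what was asked.
Option (3) clefts "at the clinic" — that matches what the question asks about.
So the congruent reply is (3).

3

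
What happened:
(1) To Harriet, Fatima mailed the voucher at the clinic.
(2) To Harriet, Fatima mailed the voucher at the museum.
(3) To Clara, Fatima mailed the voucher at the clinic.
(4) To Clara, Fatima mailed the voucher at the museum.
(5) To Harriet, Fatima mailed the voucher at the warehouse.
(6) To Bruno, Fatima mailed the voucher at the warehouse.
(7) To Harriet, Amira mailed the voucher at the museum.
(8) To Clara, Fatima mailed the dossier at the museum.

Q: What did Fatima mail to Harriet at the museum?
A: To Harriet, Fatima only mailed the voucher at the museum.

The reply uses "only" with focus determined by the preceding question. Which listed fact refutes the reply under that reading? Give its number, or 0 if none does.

0

Answering "What did ...?" puts focus on the thing — here, "the voucher".
So "only" ranges over things; the rest (agent = Fatima, recipient = Harriet, setting = at the museum) is presupposed.
No fact keeps agent = Fatima, recipient = Harriet, setting = at the museum while changing the thing; every other fact differs on something backgrounded. The reply stands.
(Fact (4) would refute a reading with focus on the recipient — but that is not what the question asks.)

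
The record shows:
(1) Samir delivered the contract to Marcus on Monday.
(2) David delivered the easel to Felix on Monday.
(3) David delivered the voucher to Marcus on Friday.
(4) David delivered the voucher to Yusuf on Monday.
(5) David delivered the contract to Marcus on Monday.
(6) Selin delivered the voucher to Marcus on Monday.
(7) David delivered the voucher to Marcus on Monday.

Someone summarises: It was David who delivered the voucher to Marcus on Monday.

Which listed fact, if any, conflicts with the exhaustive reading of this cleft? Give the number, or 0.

The cleft puts "David" in focus and presupposes the open proposition with same thing, recipient, setting (the voucher / Marcus / on Monday).
The exhaustive reading says no other agent fits that background.
But fact (6) also has same thing, recipient, setting (the voucher / Marcus / on Monday), with agent = Selin — so the exhaustive reading fails.

6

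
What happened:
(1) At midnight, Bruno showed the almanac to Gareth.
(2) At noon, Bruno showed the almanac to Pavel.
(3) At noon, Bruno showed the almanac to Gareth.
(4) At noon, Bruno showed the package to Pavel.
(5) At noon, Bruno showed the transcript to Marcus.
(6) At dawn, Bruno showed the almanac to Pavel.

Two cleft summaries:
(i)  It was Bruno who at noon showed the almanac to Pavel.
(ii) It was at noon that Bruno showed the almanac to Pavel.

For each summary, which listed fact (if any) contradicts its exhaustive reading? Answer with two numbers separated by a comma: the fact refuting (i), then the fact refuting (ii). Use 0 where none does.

0, 6

(i): focus "Bruno". No fact shares the almanac as thing and Pavel as recipient and at noon as setting with a different agent. 0.
(ii): focus "at noon". Looking for Bruno as agent and the almanac as thing and Pavel as recipient with some other setting — fact (6) has at dawn there. Refuted.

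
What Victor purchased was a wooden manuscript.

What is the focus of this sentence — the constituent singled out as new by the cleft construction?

a wooden manuscript

In a pseudo-cleft "What ... was X", the post-copular constituent X is the focus.
Here the focus is "a wooden manuscript". The backgrounded (presupposed) material includes "Victor".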